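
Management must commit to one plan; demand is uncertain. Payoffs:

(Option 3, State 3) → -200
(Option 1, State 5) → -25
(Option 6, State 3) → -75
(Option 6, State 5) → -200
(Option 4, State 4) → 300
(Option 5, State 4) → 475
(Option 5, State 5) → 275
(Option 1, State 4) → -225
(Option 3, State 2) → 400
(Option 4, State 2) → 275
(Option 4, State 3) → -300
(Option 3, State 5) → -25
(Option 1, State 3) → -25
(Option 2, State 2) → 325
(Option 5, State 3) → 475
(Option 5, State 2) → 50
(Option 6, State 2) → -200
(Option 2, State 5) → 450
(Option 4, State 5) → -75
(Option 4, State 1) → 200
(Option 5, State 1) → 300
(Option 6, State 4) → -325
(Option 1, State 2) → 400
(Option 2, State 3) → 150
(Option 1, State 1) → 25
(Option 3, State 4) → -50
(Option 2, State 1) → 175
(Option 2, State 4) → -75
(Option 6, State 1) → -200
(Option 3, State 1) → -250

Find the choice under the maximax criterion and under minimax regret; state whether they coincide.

Row maxima: Option 1=400, Option 2=450, Option 3=400, Option 4=300, Option 5=475, Option 6=-75
Best best-case = 475 → Option 5.
Column bests: State 1=300, State 2=400, State 3=475, State 4=475, State 5=450.
Option 1 regrets: 275, 0, 500, 700, 475 → max 700
Option 2 regrets: 125, 75, 325, 550, 0 → max 550
Option 3 regrets: 550, 0, 675, 525, 475 → max 675
Option 4 regrets: 100, 125, 775, 175, 525 → max 775
Option 5 regrets: 0, 350, 0, 0, 175 → max 350
Option 6 regrets: 500, 600, 550, 800, 650 → max 800
Smallest max regret = 350 → Option 5.

maximax → Option 5; minimax regret → Option 5 (agree)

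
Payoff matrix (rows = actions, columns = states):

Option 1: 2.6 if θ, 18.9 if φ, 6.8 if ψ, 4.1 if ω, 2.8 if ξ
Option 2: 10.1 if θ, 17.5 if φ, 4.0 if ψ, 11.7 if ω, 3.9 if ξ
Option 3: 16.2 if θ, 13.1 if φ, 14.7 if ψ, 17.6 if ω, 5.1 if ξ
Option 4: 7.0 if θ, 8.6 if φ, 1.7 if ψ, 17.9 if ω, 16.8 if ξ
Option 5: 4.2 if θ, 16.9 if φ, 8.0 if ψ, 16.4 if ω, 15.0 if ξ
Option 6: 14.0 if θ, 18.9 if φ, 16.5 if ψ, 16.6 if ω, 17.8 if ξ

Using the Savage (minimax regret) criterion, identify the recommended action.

Option 6

Column bests: θ=16.2, φ=18.9, ψ=16.5, ω=17.9, ξ=17.8.
Option 1 regrets: 13.6, 0.0, 9.7, 13.8, 15.0 → max 15.0
Option 2 regrets: 6.1, 1.4, 12.5, 6.2, 13.9 → max 13.9
Option 3 regrets: 0.0, 5.8, 1.8, 0.3, 12.7 → max 12.7
Option 4 regrets: 9.2, 10.3, 14.8, 0.0, 1.0 → max 14.8
Option 5 regrets: 12.0, 2.0, 8.5, 1.5, 2.8 → max 12.0
Option 6 regrets: 2.2, 0.0, 0.0, 1.3, 0.0 → max 2.2
Smallest max regret = 2.2 → Option 6.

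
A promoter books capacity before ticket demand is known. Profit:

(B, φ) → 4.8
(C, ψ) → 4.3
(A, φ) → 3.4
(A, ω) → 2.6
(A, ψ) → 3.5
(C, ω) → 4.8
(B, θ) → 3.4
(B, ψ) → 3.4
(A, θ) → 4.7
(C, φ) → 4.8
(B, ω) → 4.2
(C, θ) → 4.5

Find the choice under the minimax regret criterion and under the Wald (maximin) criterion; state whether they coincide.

Column bests: θ=4.7, φ=4.8, ψ=4.3, ω=4.8.
A regrets: 0.0, 1.4, 0.8, 2.2 → max 2.2
B regrets: 1.3, 0.0, 0.9, 0.6 → max 1.3
C regrets: 0.2, 0.0, 0.0, 0.0 → max 0.2
Smallest max regret = 0.2 → C.
Row minima: A=2.6, B=3.4, C=4.3
Best worst-case = 4.3 → C.

minimax regret → C; maximin → C (agree)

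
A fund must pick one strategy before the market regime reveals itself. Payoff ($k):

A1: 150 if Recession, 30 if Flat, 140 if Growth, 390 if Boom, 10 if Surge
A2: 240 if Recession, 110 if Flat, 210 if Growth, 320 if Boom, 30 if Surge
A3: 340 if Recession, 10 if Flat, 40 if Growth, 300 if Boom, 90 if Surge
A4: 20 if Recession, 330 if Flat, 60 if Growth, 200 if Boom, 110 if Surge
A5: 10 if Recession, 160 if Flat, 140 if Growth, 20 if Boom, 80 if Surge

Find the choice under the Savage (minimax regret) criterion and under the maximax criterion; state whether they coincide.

Column bests: Recession=340, Flat=330, Growth=210, Boom=390, Surge=110.
A1 regrets: 190, 300, 70, 0, 100 → max 300
A2 regrets: 100, 220, 0, 70, 80 → max 220
A3 regrets: 0, 320, 170, 90, 20 → max 320
A4 regrets: 320, 0, 150, 190, 0 → max 320
A5 regrets: 330, 170, 70, 370, 30 → max 370
Smallest max regret = 220 → A2.
Row maxima: A1=390, A2=320, A3=340, A4=330, A5=160
Best best-case = 390 → A1.

minimax regret → A2; maximax → A1 (disagree)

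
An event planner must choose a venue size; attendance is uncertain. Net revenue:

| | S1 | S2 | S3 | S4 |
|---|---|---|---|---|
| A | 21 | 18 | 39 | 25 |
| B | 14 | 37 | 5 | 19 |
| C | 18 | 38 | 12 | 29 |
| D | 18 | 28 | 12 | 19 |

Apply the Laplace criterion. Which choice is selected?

A

Row averages: A=25.75, B=18.75, C=24.25, D=19.25
Highest average = 25.75 → A.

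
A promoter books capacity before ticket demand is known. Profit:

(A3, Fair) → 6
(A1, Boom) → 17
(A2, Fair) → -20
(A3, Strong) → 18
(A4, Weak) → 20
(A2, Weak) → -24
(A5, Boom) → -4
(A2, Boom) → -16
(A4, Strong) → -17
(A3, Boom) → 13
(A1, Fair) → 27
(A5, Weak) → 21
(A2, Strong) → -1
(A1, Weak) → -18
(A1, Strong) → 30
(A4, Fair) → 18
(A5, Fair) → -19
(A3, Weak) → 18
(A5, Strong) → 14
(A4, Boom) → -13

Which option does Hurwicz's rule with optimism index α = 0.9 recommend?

A1: 0.9·30 + 0.1·(-18) = 25.2
A2: 0.9·(-1) + 0.1·(-24) = -3.3
A3: 0.9·18 + 0.1·6 = 16.8
A4: 0.9·20 + 0.1·(-17) = 16.3
A5: 0.9·21 + 0.1·(-19) = 17
Highest Hurwicz score = 25.2 → A1.

A1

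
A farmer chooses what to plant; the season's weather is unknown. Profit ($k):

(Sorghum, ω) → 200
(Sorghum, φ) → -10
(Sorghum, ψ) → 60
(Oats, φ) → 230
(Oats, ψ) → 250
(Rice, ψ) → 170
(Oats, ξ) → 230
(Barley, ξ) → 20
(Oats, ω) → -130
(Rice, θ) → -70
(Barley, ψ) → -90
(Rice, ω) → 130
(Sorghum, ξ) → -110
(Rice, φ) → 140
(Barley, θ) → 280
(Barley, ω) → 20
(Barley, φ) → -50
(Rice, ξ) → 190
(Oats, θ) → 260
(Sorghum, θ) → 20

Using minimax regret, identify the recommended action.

Oats

Column bests: θ=280, φ=230, ψ=250, ω=200, ξ=230.
Rice regrets: 350, 90, 80, 70, 40 → max 350
Oats regrets: 20, 0, 0, 330, 0 → max 330
Barley regrets: 0, 280, 340, 180, 210 → max 340
Sorghum regrets: 260, 240, 190, 0, 340 → max 340
Smallest max regret = 330 → Oats.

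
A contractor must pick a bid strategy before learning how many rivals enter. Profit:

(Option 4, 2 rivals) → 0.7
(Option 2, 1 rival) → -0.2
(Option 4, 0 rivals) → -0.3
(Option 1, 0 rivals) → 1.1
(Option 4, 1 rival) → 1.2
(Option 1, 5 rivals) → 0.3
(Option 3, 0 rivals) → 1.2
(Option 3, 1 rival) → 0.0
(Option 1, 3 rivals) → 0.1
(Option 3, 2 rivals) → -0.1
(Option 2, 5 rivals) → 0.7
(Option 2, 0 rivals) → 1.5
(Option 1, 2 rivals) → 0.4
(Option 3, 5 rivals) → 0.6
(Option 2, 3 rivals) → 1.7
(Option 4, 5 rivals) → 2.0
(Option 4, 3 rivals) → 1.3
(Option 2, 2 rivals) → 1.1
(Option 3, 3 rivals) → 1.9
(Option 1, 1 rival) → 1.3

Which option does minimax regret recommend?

Column bests: 0 rivals=1.5, 1 rival=1.3, 2 rivals=1.1, 3 rivals=1.9, 5 rivals=2.0.
Option 1 regrets: 0.4, 0.0, 0.7, 1.8, 1.7 → max 1.8
Option 2 regrets: 0.0, 1.5, 0.0, 0.2, 1.3 → max 1.5
Option 3 regrets: 0.3, 1.3, 1.2, 0.0, 1.4 → max 1.4
Option 4 regrets: 1.8, 0.1, 0.4, 0.6, 0.0 → max 1.8
Smallest max regret = 1.4 → Option 3.

Option 3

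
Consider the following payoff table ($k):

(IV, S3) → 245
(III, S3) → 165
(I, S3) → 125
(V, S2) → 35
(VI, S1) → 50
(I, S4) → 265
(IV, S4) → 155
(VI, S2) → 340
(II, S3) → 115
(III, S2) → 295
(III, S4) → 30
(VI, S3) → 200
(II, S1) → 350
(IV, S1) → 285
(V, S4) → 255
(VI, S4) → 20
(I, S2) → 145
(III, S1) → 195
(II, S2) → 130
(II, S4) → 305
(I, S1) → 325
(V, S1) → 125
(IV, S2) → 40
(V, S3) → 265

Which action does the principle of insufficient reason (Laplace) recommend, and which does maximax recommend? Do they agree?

laplace → II; maximax → II (agree)

Row averages: I=215, II=225, III=171.25, IV=181.25, V=170, VI=152.5
Highest average = 225 → II.
Row maxima: I=325, II=350, III=295, IV=285, V=265, VI=340
Best best-case = 350 → II.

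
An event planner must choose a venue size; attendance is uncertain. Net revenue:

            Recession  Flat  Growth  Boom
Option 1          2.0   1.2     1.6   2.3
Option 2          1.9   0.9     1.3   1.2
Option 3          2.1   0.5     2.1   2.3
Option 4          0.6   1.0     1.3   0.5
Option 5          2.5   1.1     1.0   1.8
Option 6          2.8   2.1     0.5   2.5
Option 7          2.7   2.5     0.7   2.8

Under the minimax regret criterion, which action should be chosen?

Option 1

Column bests: Recession=2.8, Flat=2.5, Growth=2.1, Boom=2.8.
Option 1 regrets: 0.8, 1.3, 0.5, 0.5 → max 1.3
Option 2 regrets: 0.9, 1.6, 0.8, 1.6 → max 1.6
Option 3 regrets: 0.7, 2.0, 0.0, 0.5 → max 2.0
Option 4 regrets: 2.2, 1.5, 0.8, 2.3 → max 2.3
Option 5 regrets: 0.3, 1.4, 1.1, 1.0 → max 1.4
Option 6 regrets: 0.0, 0.4, 1.6, 0.3 → max 1.6
Option 7 regrets: 0.1, 0.0, 1.4, 0.0 → max 1.4
Smallest max regret = 1.3 → Option 1.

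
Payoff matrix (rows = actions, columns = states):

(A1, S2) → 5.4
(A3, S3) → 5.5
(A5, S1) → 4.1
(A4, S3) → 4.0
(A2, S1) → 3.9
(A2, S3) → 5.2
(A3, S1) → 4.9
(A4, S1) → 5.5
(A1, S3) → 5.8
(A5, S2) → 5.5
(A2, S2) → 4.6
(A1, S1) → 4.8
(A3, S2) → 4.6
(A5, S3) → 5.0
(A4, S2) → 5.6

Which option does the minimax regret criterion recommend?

Column bests: S1=5.5, S2=5.6, S3=5.8.
A1 regrets: 0.7, 0.2, 0.0 → max 0.7
A2 regrets: 1.6, 1.0, 0.6 → max 1.6
A3 regrets: 0.6, 1.0, 0.3 → max 1.0
A4 regrets: 0.0, 0.0, 1.8 → max 1.8
A5 regrets: 1.4, 0.1, 0.8 → max 1.4
Smallest max regret = 0.7 → A1.

A1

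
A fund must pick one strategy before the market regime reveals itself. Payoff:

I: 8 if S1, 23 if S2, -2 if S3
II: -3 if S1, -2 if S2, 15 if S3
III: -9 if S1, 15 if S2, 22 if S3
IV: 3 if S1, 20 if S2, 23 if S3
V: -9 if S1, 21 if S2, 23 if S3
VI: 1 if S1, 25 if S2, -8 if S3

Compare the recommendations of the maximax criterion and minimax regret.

maximax → VI; minimax regret → IV (disagree)

Row maxima: I=23, II=15, III=22, IV=23, V=23, VI=25
Best best-case = 25 → VI.
Column bests: S1=8, S2=25, S3=23.
I regrets: 0, 2, 25 → max 25
II regrets: 11, 27, 8 → max 27
III regrets: 17, 10, 1 → max 17
IV regrets: 5, 5, 0 → max 5
V regrets: 17, 4, 0 → max 17
VI regrets: 7, 0, 31 → max 31
Smallest max regret = 5 → IV.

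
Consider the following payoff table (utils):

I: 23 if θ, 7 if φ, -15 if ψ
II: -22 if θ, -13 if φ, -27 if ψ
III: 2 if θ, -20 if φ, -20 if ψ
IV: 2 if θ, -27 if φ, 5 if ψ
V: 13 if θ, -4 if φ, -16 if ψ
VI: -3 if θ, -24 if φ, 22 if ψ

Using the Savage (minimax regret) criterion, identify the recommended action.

VI

Column bests: θ=23, φ=7, ψ=22.
I regrets: 0, 0, 37 → max 37
II regrets: 45, 20, 49 → max 49
III regrets: 21, 27, 42 → max 42
IV regrets: 21, 34, 17 → max 34
V regrets: 10, 11, 38 → max 38
VI regrets: 26, 31, 0 → max 31
Smallest max regret = 31 → VI.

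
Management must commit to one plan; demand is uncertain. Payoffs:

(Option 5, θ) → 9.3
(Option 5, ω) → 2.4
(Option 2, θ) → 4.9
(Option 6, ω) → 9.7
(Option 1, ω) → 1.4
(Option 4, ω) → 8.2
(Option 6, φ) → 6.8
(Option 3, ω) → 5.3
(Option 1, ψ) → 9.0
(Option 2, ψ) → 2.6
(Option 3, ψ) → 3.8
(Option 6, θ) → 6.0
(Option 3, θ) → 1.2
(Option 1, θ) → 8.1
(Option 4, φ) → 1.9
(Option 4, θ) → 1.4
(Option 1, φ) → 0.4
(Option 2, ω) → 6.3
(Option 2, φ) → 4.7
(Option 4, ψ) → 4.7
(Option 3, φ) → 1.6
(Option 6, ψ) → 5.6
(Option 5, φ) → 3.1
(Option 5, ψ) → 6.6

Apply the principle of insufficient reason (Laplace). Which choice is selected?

Option 6

Row averages: Option 1=4.725, Option 2=4.625, Option 3=2.975, Option 4=4.05, Option 5=5.35, Option 6=7.025
Highest average = 7.025 → Option 6.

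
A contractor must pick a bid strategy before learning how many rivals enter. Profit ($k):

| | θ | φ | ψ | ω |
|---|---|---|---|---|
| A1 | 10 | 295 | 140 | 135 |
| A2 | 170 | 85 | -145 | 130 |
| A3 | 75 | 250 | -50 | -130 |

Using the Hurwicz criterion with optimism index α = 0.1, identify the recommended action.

A1

A1: 0.1·295 + 0.9·10 = 38.5
A2: 0.1·170 + 0.9·(-145) = -113.5
A3: 0.1·250 + 0.9·(-130) = -92
Highest Hurwicz score = 38.5 → A1.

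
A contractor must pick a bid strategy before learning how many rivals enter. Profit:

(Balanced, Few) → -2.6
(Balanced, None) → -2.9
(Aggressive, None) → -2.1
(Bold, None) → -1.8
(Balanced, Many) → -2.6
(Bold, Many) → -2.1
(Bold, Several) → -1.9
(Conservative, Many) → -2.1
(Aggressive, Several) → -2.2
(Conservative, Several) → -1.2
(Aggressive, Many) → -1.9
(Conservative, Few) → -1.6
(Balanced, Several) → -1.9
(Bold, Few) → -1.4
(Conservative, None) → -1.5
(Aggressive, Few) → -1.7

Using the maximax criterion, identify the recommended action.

Row maxima: Conservative=-1.2, Balanced=-1.9, Aggressive=-1.7, Bold=-1.4
Best best-case = -1.2 → Conservative.

Conservative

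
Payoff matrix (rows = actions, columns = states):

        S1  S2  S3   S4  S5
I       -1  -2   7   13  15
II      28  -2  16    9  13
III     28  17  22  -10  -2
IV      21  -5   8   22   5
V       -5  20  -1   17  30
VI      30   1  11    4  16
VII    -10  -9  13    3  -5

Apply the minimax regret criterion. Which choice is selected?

Column bests: S1=30, S2=20, S3=22, S4=22, S5=30.
I regrets: 31, 22, 15, 9, 15 → max 31
II regrets: 2, 22, 6, 13, 17 → max 22
III regrets: 2, 3, 0, 32, 32 → max 32
IV regrets: 9, 25, 14, 0, 25 → max 25
V regrets: 35, 0, 23, 5, 0 → max 35
VI regrets: 0, 19, 11, 18, 14 → max 19
VII regrets: 40, 29, 9, 19, 35 → max 40
Smallest max regret = 19 → VI.

VI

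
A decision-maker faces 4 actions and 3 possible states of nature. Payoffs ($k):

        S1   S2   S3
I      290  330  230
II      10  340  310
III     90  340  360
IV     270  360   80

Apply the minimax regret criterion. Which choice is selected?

I

Column bests: S1=290, S2=360, S3=360.
I regrets: 0, 30, 130 → max 130
II regrets: 280, 20, 50 → max 280
III regrets: 200, 20, 0 → max 200
IV regrets: 20, 0, 280 → max 280
Smallest max regret = 130 → I.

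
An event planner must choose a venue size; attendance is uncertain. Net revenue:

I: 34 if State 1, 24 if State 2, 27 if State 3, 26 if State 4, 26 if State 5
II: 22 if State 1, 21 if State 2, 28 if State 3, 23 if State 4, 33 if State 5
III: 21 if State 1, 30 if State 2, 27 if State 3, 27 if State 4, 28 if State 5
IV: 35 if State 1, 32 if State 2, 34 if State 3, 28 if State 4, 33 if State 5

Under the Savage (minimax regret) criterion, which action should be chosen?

IV

Column bests: State 1=35, State 2=32, State 3=34, State 4=28, State 5=33.
I regrets: 1, 8, 7, 2, 7 → max 8
II regrets: 13, 11, 6, 5, 0 → max 13
III regrets: 14, 2, 7, 1, 5 → max 14
IV regrets: 0, 0, 0, 0, 0 → max 0
Smallest max regret = 0 → IV.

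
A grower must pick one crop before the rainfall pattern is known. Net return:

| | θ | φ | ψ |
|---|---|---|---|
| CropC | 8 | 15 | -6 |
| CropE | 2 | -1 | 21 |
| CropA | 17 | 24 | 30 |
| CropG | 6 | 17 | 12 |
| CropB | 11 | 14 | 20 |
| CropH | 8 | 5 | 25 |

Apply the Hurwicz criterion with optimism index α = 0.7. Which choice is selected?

CropA

CropC: 0.7·15 + 0.3·(-6) = 8.7
CropE: 0.7·21 + 0.3·(-1) = 14.4
CropA: 0.7·30 + 0.3·17 = 26.1
CropG: 0.7·17 + 0.3·6 = 13.7
CropB: 0.7·20 + 0.3·11 = 17.3
CropH: 0.7·25 + 0.3·5 = 19
Highest Hurwicz score = 26.1 → CropA.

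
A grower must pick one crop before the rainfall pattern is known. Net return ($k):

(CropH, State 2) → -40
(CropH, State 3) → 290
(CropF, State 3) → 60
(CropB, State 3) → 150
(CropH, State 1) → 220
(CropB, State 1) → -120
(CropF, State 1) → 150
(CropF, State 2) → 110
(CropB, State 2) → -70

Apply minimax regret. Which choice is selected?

Column bests: State 1=220, State 2=110, State 3=290.
CropF regrets: 70, 0, 230 → max 230
CropH regrets: 0, 150, 0 → max 150
CropB regrets: 340, 180, 140 → max 340
Smallest max regret = 150 → CropH.

CropH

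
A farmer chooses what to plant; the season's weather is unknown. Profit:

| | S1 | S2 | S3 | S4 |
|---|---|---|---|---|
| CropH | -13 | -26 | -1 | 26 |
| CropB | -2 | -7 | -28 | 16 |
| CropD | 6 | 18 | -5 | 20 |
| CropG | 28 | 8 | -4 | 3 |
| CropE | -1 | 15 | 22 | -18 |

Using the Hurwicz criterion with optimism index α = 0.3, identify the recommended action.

CropH: 0.3·26 + 0.7·(-26) = -10.4
CropB: 0.3·16 + 0.7·(-28) = -14.8
CropD: 0.3·20 + 0.7·(-5) = 2.5
CropG: 0.3·28 + 0.7·(-4) = 5.6
CropE: 0.3·22 + 0.7·(-18) = -6
Highest Hurwicz score = 5.6 → CropG.

CropG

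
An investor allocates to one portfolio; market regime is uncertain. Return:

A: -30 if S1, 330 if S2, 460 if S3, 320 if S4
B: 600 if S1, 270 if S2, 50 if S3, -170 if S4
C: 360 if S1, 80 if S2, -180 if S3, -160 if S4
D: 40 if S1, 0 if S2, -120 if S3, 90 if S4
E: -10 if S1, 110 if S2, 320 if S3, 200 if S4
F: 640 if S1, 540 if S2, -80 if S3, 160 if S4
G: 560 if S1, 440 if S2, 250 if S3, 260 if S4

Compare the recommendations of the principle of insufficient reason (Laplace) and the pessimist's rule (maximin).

Row averages: A=270, B=187.5, C=25, D=2.5, E=155, F=315, G=377.5
Highest average = 377.5 → G.
Row minima: A=-30, B=-170, C=-180, D=-120, E=-10, F=-80, G=250
Best worst-case = 250 → G.

laplace → G; maximin → G (agree)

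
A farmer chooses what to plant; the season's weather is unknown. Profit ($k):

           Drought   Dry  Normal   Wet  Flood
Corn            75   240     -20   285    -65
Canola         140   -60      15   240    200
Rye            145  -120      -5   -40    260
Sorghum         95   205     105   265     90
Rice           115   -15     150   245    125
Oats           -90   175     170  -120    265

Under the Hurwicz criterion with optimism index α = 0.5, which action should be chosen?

Corn: 0.5·285 + 0.5·(-65) = 110
Canola: 0.5·240 + 0.5·(-60) = 90
Rye: 0.5·260 + 0.5·(-120) = 70
Sorghum: 0.5·265 + 0.5·90 = 177.5
Rice: 0.5·245 + 0.5·(-15) = 115
Oats: 0.5·265 + 0.5·(-120) = 72.5
Highest Hurwicz score = 177.5 → Sorghum.

Sorghum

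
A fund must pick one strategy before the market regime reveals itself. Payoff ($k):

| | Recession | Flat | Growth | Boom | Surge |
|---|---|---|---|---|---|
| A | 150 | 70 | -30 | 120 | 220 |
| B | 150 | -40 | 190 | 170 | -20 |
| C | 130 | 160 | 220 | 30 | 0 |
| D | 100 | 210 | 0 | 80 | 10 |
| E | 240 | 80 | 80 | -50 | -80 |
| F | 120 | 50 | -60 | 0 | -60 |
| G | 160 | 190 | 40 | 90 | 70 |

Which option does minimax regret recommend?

G

Column bests: Recession=240, Flat=210, Growth=220, Boom=170, Surge=220.
A regrets: 90, 140, 250, 50, 0 → max 250
B regrets: 90, 250, 30, 0, 240 → max 250
C regrets: 110, 50, 0, 140, 220 → max 220
D regrets: 140, 0, 220, 90, 210 → max 220
E regrets: 0, 130, 140, 220, 300 → max 300
F regrets: 120, 160, 280, 170, 280 → max 280
G regrets: 80, 20, 180, 80, 150 → max 180
Smallest max regret = 180 → G.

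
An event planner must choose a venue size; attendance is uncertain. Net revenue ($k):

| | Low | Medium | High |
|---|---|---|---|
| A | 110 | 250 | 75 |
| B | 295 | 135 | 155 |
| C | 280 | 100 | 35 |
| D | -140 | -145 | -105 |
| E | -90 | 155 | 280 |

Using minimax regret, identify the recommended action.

Column bests: Low=295, Medium=250, High=280.
A regrets: 185, 0, 205 → max 205
B regrets: 0, 115, 125 → max 125
C regrets: 15, 150, 245 → max 245
D regrets: 435, 395, 385 → max 435
E regrets: 385, 95, 0 → max 385
Smallest max regret = 125 → B.

B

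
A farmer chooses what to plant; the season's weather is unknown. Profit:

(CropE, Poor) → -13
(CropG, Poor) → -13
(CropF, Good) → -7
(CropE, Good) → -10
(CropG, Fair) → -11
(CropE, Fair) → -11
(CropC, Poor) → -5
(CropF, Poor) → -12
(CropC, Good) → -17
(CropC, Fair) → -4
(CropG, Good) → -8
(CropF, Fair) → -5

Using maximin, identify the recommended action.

CropF

Row minima: CropG=-13, CropF=-12, CropE=-13, CropC=-17
Best worst-case = -12 → CropF.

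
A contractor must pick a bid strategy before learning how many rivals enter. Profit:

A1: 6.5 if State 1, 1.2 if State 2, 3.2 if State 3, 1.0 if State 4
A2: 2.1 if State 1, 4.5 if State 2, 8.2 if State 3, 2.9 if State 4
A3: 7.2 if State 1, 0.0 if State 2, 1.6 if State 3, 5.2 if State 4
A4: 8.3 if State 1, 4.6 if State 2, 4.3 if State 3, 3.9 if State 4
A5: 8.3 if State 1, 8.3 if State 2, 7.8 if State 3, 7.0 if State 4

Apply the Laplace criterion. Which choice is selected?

A5

Row averages: A1=2.975, A2=4.425, A3=3.5, A4=5.275, A5=7.85
Highest average = 7.85 → A5.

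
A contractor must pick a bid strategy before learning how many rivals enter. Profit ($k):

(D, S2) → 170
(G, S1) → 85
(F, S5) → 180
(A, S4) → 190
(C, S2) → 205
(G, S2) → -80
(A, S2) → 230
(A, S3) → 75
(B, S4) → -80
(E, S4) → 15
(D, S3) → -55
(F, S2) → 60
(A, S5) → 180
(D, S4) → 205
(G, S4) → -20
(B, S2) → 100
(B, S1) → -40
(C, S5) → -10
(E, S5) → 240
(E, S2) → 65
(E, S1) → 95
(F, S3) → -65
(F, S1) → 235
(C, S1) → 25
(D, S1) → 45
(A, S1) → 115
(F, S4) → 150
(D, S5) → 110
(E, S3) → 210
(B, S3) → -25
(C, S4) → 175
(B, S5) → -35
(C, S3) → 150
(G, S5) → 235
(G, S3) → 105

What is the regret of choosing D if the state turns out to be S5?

130

Best payoff under S5 is 240.
Regret = 240 − 110 = 130.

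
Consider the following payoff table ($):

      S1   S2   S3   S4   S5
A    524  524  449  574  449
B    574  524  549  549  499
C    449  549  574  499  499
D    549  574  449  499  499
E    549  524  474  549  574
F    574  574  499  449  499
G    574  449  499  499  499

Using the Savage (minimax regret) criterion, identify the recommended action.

Column bests: S1=574, S2=574, S3=574, S4=574, S5=574.
A regrets: 50, 50, 125, 0, 125 → max 125
B regrets: 0, 50, 25, 25, 75 → max 75
C regrets: 125, 25, 0, 75, 75 → max 125
D regrets: 25, 0, 125, 75, 75 → max 125
E regrets: 25, 50, 100, 25, 0 → max 100
F regrets: 0, 0, 75, 125, 75 → max 125
G regrets: 0, 125, 75, 75, 75 → max 125
Smallest max regret = 75 → B.

B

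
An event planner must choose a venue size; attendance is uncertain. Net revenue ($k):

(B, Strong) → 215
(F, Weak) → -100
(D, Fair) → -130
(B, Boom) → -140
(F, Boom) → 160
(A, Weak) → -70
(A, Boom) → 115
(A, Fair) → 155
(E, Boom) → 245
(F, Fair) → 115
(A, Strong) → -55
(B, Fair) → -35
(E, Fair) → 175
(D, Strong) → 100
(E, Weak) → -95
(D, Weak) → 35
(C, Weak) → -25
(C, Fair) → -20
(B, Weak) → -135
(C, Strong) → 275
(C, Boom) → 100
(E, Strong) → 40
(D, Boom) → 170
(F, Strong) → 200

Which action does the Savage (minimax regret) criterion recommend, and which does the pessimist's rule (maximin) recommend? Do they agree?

minimax regret → F; maximin → C (disagree)

Column bests: Weak=35, Fair=175, Strong=275, Boom=245.
A regrets: 105, 20, 330, 130 → max 330
B regrets: 170, 210, 60, 385 → max 385
C regrets: 60, 195, 0, 145 → max 195
D regrets: 0, 305, 175, 75 → max 305
E regrets: 130, 0, 235, 0 → max 235
F regrets: 135, 60, 75, 85 → max 135
Smallest max regret = 135 → F.
Row minima: A=-70, B=-140, C=-25, D=-130, E=-95, F=-100
Best worst-case = -25 → C.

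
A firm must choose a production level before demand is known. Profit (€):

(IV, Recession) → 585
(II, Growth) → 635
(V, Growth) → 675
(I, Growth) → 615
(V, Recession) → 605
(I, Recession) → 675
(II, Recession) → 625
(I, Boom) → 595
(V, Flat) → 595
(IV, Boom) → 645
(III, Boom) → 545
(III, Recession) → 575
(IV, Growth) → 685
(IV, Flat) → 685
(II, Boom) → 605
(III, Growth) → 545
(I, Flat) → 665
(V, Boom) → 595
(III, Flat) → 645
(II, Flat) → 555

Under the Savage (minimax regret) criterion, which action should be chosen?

Column bests: Recession=675, Flat=685, Growth=685, Boom=645.
I regrets: 0, 20, 70, 50 → max 70
II regrets: 50, 130, 50, 40 → max 130
III regrets: 100, 40, 140, 100 → max 140
IV regrets: 90, 0, 0, 0 → max 90
V regrets: 70, 90, 10, 50 → max 90
Smallest max regret = 70 → I.

I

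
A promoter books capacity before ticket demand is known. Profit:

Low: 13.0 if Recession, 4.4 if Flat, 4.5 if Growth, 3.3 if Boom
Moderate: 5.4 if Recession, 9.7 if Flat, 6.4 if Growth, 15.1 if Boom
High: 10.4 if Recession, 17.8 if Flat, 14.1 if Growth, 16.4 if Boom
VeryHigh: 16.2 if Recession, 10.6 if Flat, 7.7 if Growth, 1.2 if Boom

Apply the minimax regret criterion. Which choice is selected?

High

Column bests: Recession=16.2, Flat=17.8, Growth=14.1, Boom=16.4.
Low regrets: 3.2, 13.4, 9.6, 13.1 → max 13.4
Moderate regrets: 10.8, 8.1, 7.7, 1.3 → max 10.8
High regrets: 5.8, 0.0, 0.0, 0.0 → max 5.8
VeryHigh regrets: 0.0, 7.2, 6.4, 15.2 → max 15.2
Smallest max regret = 5.8 → High.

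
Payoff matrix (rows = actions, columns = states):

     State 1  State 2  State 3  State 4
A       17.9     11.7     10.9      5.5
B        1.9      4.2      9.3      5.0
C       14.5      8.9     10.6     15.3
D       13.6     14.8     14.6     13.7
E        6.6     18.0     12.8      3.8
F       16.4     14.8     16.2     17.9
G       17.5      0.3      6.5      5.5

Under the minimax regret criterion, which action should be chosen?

Column bests: State 1=17.9, State 2=18.0, State 3=16.2, State 4=17.9.
A regrets: 0.0, 6.3, 5.3, 12.4 → max 12.4
B regrets: 16.0, 13.8, 6.9, 12.9 → max 16.0
C regrets: 3.4, 9.1, 5.6, 2.6 → max 9.1
D regrets: 4.3, 3.2, 1.6, 4.2 → max 4.3
E regrets: 11.3, 0.0, 3.4, 14.1 → max 14.1
F regrets: 1.5, 3.2, 0.0, 0.0 → max 3.2
G regrets: 0.4, 17.7, 9.7, 12.4 → max 17.7
Smallest max regret = 3.2 → F.

F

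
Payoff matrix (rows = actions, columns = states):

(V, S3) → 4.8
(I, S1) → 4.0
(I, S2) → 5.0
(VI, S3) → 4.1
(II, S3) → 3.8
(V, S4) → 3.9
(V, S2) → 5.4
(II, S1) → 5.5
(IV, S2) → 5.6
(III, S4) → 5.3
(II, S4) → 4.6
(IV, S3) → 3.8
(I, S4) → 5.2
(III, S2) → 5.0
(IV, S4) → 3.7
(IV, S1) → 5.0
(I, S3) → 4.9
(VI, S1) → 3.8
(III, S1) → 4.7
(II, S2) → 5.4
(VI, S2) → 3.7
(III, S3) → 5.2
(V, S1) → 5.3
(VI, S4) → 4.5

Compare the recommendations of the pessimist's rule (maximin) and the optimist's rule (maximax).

maximin → III; maximax → IV (disagree)

Row minima: I=4.0, II=3.8, III=4.7, IV=3.7, V=3.9, VI=3.7
Best worst-case = 4.7 → III.
Row maxima: I=5.2, II=5.5, III=5.3, IV=5.6, V=5.4, VI=4.5
Best best-case = 5.6 → IV.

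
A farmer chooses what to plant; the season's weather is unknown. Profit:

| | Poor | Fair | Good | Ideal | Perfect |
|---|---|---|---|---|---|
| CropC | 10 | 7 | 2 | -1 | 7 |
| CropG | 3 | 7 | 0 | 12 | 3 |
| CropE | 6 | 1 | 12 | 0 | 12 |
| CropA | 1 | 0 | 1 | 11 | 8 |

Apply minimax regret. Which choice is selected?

CropA

Column bests: Poor=10, Fair=7, Good=12, Ideal=12, Perfect=12.
CropC regrets: 0, 0, 10, 13, 5 → max 13
CropG regrets: 7, 0, 12, 0, 9 → max 12
CropE regrets: 4, 6, 0, 12, 0 → max 12
CropA regrets: 9, 7, 11, 1, 4 → max 11
Smallest max regret = 11 → CropA.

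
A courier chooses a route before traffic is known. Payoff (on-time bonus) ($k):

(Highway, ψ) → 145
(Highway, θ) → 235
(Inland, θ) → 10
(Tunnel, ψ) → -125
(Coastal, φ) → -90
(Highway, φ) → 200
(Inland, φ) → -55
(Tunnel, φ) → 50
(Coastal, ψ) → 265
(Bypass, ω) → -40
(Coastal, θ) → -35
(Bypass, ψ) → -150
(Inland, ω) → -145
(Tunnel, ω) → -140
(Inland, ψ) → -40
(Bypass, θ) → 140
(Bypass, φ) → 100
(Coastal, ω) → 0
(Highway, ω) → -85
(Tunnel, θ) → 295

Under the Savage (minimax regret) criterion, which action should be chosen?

Highway

Column bests: θ=295, φ=200, ψ=265, ω=0.
Tunnel regrets: 0, 150, 390, 140 → max 390
Bypass regrets: 155, 100, 415, 40 → max 415
Coastal regrets: 330, 290, 0, 0 → max 330
Inland regrets: 285, 255, 305, 145 → max 305
Highway regrets: 60, 0, 120, 85 → max 120
Smallest max regret = 120 → Highway.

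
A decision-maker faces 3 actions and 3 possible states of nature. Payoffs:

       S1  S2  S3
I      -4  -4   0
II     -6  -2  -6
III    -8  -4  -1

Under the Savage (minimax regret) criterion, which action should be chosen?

Column bests: S1=-4, S2=-2, S3=0.
I regrets: 0, 2, 0 → max 2
II regrets: 2, 0, 6 → max 6
III regrets: 4, 2, 1 → max 4
Smallest max regret = 2 → I.

I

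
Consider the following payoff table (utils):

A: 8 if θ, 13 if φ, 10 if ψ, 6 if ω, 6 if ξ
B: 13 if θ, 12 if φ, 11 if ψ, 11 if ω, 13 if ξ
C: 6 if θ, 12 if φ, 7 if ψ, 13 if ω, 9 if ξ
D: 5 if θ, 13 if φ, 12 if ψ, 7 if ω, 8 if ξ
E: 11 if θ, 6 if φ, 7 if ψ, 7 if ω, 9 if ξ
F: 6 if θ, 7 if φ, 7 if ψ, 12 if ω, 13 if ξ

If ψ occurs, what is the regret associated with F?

5

Best payoff under ψ is 12.
Regret = 12 − 7 = 5.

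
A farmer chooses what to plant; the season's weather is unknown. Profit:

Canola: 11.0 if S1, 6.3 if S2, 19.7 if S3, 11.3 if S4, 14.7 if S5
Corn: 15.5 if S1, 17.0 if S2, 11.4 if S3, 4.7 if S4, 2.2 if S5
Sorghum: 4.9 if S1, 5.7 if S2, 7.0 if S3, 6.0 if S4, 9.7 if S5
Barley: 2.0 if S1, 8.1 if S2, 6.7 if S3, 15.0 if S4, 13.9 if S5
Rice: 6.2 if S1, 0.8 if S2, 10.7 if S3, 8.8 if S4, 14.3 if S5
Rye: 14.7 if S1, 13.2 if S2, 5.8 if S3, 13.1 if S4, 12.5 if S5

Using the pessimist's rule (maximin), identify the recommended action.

Row minima: Canola=6.3, Corn=2.2, Sorghum=4.9, Barley=2.0, Rice=0.8, Rye=5.8
Best worst-case = 6.3 → Canola.

Canola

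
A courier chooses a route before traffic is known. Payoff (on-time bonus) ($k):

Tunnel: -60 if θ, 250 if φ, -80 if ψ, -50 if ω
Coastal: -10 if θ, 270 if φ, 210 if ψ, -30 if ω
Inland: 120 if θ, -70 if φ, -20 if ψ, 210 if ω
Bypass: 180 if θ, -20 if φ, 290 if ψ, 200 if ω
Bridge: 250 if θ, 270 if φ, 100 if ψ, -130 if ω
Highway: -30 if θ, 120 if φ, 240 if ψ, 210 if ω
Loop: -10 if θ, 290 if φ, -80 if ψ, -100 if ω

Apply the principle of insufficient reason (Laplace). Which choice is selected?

Row averages: Tunnel=15, Coastal=110, Inland=60, Bypass=162.5, Bridge=122.5, Highway=135, Loop=25
Highest average = 162.5 → Bypass.

Bypass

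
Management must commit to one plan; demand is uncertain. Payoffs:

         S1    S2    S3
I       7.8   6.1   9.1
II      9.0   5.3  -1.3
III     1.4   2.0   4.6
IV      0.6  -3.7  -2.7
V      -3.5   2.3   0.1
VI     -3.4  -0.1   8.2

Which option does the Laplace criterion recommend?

Row averages: I=23/3, II=13/3, III=8/3, IV=-29/15, V=-11/30, VI=47/30
Highest average = 23/3 → I.

I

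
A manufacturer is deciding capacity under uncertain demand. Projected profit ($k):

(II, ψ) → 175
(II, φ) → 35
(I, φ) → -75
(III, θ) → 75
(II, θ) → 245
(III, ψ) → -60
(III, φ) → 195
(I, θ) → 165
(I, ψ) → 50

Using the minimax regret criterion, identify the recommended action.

Column bests: θ=245, φ=195, ψ=175.
I regrets: 80, 270, 125 → max 270
II regrets: 0, 160, 0 → max 160
III regrets: 170, 0, 235 → max 235
Smallest max regret = 160 → II.

II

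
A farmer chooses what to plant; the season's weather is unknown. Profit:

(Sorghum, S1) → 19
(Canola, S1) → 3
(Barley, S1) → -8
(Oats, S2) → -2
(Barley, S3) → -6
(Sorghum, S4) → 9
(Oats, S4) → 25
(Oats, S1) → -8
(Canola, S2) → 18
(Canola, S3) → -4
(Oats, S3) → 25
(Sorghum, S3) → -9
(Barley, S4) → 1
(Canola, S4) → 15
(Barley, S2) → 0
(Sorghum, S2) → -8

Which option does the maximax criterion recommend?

Oats

Row maxima: Sorghum=19, Canola=18, Barley=1, Oats=25
Best best-case = 25 → Oats.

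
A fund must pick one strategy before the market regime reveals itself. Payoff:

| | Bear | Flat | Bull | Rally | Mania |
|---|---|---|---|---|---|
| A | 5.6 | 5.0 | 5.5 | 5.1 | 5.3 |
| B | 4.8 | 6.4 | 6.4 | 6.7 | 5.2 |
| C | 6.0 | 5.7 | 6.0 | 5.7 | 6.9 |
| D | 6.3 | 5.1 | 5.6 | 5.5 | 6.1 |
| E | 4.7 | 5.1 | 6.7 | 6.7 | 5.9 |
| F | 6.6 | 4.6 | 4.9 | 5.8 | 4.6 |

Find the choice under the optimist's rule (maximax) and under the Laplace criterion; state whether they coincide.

maximax → C; laplace → C (agree)

Row maxima: A=5.6, B=6.7, C=6.9, D=6.3, E=6.7, F=6.6
Best best-case = 6.9 → C.
Row averages: A=5.3, B=5.9, C=6.06, D=5.72, E=5.82, F=5.3
Highest average = 6.06 → C.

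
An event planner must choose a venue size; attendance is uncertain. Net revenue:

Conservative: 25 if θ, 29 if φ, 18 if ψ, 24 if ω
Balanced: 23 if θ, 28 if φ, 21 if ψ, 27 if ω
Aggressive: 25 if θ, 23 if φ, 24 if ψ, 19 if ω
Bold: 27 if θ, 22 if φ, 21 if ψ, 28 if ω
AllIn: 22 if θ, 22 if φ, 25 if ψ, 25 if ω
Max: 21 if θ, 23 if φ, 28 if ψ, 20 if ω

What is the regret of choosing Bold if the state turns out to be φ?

7

Best payoff under φ is 29.
Regret = 29 − 22 = 7.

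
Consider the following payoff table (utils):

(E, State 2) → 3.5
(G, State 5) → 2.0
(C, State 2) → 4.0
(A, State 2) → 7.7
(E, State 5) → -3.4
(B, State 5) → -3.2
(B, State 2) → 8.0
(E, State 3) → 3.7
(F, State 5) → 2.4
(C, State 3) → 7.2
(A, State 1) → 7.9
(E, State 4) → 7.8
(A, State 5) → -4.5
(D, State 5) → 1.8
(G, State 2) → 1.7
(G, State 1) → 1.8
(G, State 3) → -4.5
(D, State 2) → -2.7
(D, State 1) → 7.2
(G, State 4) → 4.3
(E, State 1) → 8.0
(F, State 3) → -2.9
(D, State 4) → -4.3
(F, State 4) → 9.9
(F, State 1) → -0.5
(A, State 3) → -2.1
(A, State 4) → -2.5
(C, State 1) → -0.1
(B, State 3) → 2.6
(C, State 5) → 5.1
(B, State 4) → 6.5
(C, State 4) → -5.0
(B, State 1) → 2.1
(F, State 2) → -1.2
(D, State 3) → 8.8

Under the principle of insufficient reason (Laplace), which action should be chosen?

Row averages: A=1.3, B=3.2, C=2.24, D=2.16, E=3.92, F=1.54, G=1.06
Highest average = 3.92 → E.

E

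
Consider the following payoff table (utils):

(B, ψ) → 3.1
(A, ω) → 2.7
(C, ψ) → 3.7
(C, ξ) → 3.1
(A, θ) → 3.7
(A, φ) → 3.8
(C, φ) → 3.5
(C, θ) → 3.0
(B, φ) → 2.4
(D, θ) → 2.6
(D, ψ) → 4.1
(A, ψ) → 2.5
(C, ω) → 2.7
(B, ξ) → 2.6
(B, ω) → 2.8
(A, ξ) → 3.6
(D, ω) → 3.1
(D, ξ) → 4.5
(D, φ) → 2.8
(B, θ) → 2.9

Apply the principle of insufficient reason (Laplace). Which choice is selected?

D

Row averages: A=3.26, B=2.76, C=3.2, D=3.42
Highest average = 3.42 → D.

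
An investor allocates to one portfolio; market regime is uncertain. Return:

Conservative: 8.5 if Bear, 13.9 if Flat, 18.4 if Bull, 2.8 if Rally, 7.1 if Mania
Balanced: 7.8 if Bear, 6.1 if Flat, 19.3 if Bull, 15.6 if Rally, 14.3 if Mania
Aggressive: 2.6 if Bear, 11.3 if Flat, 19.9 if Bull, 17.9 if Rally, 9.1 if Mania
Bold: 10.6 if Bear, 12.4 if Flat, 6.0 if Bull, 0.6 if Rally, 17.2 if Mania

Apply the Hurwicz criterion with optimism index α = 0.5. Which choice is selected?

Conservative: 0.5·18.4 + 0.5·2.8 = 10.6
Balanced: 0.5·19.3 + 0.5·6.1 = 12.7
Aggressive: 0.5·19.9 + 0.5·2.6 = 11.25
Bold: 0.5·17.2 + 0.5·0.6 = 8.9
Highest Hurwicz score = 12.7 → Balanced.

Balanced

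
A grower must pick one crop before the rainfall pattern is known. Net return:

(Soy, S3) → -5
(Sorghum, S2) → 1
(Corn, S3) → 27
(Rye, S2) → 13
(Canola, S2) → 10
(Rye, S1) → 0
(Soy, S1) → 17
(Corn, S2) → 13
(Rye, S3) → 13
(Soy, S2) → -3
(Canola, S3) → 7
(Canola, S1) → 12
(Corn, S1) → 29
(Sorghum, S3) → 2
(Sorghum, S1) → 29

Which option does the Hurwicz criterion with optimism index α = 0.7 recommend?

Sorghum: 0.7·29 + 0.3·1 = 20.6
Soy: 0.7·17 + 0.3·(-5) = 10.4
Corn: 0.7·29 + 0.3·13 = 24.2
Rye: 0.7·13 + 0.3·0 = 9.1
Canola: 0.7·12 + 0.3·7 = 10.5
Highest Hurwicz score = 24.2 → Corn.

Corn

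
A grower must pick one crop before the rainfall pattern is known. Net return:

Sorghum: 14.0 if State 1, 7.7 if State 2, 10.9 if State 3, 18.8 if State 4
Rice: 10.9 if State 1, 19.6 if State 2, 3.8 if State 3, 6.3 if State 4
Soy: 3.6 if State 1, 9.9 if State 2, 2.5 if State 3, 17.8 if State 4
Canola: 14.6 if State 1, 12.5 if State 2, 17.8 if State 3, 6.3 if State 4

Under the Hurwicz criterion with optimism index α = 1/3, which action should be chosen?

Sorghum: 1/3·18.8 + 2/3·7.7 = 11.4
Rice: 1/3·19.6 + 2/3·3.8 = 136/15
Soy: 1/3·17.8 + 2/3·2.5 = 7.6
Canola: 1/3·17.8 + 2/3·6.3 = 152/15
Highest Hurwicz score = 11.4 → Sorghum.

Sorghum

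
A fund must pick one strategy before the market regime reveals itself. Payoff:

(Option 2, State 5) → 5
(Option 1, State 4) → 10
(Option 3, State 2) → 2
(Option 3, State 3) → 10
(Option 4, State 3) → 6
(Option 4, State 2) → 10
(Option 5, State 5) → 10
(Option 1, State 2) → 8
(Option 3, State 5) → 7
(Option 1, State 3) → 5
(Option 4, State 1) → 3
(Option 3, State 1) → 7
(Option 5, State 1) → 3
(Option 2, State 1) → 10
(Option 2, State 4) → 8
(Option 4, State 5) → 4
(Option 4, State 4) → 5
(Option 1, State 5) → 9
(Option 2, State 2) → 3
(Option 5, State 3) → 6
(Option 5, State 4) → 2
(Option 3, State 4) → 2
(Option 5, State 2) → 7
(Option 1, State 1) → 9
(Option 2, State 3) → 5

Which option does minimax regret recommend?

Option 1

Column bests: State 1=10, State 2=10, State 3=10, State 4=10, State 5=10.
Option 1 regrets: 1, 2, 5, 0, 1 → max 5
Option 2 regrets: 0, 7, 5, 2, 5 → max 7
Option 3 regrets: 3, 8, 0, 8, 3 → max 8
Option 4 regrets: 7, 0, 4, 5, 6 → max 7
Option 5 regrets: 7, 3, 4, 8, 0 → max 8
Smallest max regret = 5 → Option 1.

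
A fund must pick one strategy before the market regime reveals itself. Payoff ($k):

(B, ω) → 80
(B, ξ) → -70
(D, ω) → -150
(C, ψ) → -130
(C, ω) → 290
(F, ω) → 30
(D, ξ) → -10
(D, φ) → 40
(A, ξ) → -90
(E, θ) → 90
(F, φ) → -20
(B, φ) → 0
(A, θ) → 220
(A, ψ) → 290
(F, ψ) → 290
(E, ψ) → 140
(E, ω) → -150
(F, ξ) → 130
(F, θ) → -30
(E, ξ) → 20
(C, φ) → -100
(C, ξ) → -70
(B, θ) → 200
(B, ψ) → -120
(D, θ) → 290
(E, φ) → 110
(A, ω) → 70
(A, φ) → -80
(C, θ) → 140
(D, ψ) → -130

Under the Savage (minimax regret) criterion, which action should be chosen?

A

Column bests: θ=290, φ=110, ψ=290, ω=290, ξ=130.
A regrets: 70, 190, 0, 220, 220 → max 220
B regrets: 90, 110, 410, 210, 200 → max 410
C regrets: 150, 210, 420, 0, 200 → max 420
D regrets: 0, 70, 420, 440, 140 → max 440
E regrets: 200, 0, 150, 440, 110 → max 440
F regrets: 320, 130, 0, 260, 0 → max 320
Smallest max regret = 220 → A.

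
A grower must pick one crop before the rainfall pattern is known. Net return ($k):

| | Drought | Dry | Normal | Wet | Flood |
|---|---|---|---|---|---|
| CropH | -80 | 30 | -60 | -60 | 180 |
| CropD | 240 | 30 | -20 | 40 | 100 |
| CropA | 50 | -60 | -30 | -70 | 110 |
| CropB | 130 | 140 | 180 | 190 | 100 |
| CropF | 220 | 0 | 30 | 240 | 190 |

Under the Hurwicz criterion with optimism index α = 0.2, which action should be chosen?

CropB

CropH: 0.2·180 + 0.8·(-80) = -28
CropD: 0.2·240 + 0.8·(-20) = 32
CropA: 0.2·110 + 0.8·(-70) = -34
CropB: 0.2·190 + 0.8·100 = 118
CropF: 0.2·240 + 0.8·0 = 48
Highest Hurwicz score = 118 → CropB.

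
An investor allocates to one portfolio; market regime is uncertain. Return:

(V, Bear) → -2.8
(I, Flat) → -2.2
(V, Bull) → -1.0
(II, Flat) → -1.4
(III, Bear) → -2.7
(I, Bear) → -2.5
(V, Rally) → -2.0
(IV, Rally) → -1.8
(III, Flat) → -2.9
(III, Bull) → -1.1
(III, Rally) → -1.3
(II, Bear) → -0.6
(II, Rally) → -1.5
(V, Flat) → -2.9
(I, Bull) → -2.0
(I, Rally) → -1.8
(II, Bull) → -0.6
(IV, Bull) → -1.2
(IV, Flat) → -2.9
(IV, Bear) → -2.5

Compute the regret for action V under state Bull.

Best payoff under Bull is -0.6.
Regret = -0.6 − (-1.0) = 0.4.

0.4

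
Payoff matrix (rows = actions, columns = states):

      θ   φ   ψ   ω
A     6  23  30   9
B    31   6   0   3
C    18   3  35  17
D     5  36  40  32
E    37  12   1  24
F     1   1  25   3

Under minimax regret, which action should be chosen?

Column bests: θ=37, φ=36, ψ=40, ω=32.
A regrets: 31, 13, 10, 23 → max 31
B regrets: 6, 30, 40, 29 → max 40
C regrets: 19, 33, 5, 15 → max 33
D regrets: 32, 0, 0, 0 → max 32
E regrets: 0, 24, 39, 8 → max 39
F regrets: 36, 35, 15, 29 → max 36
Smallest max regret = 31 → A.

A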